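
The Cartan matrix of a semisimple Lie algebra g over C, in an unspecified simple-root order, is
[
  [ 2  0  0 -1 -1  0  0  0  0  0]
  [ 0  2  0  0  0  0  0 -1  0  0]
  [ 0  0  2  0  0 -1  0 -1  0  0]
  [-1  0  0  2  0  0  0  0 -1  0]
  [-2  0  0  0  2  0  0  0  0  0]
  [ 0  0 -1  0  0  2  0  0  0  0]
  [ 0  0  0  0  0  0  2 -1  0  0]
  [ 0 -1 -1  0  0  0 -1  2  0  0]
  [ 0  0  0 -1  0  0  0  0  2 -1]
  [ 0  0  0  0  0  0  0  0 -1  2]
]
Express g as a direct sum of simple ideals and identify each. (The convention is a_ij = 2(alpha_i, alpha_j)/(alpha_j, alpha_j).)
type C_5 ⊕ type D_5

The diagram associated to this matrix has two connected components: the simple roots {alpha_1, alpha_4, alpha_5, alpha_9, alpha_10} form a chain of 5 nodes with a double edge at one end; the terminal node there is the unique long simple root (C_5), and {alpha_2, alpha_3, alpha_6, alpha_7, alpha_8} form a chain of 3 nodes with a fork of two nodes at one end (D_5). A semisimple Lie algebra decomposes uniquely as the direct sum of simple ideals, one per connected component of its Dynkin diagram, so g ≅ C_5 ⊕ D_5 (dimension 55 + 45 = 100).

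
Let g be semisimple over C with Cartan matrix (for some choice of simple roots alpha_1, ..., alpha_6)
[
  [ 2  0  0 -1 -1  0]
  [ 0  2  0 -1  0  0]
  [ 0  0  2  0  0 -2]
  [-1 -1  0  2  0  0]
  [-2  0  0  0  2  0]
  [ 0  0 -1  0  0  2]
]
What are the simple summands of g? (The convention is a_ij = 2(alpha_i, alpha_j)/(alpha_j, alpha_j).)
B_2 + C_4

The diagram associated to this matrix has two connected components: the simple roots {alpha_3, alpha_6} form a chain of 2 nodes with a double edge at one end; the terminal node there is the unique short simple root (B_2), and {alpha_1, alpha_2, alpha_4, alpha_5} form a chain of 4 nodes with a double edge at one end; the terminal node there is the unique long simple root (C_4). A semisimple Lie algebra decomposes uniquely as the direct sum of simple ideals, one per connected component of its Dynkin diagram, so g ≅ B_2 ⊕ C_4 (dimension 10 + 36 = 46).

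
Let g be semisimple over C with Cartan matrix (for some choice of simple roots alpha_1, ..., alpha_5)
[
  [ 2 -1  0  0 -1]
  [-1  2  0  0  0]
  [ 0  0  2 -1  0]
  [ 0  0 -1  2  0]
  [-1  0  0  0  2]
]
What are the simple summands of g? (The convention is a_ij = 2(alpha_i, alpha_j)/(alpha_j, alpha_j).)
type A_2 ⊕ type A_3

The diagram associated to this matrix has two connected components: the simple roots {alpha_3, alpha_4} form a chain of 2 nodes with single edges (A_2), and {alpha_1, alpha_2, alpha_5} form a chain of 3 nodes with single edges (A_3). A semisimple Lie algebra decomposes uniquely as the direct sum of simple ideals, one per connected component of its Dynkin diagram, so g ≅ A_2 ⊕ A_3 (dimension 8 + 15 = 23).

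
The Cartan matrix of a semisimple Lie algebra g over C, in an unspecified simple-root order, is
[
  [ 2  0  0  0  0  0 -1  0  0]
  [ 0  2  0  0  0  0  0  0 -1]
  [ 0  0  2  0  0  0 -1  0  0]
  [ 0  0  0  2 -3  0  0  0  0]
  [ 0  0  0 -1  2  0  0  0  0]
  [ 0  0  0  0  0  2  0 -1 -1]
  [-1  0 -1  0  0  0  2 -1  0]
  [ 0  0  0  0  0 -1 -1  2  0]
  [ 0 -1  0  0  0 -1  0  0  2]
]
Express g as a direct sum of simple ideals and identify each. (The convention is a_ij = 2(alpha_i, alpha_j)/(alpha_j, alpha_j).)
D7 + G2

The diagram associated to this matrix has two connected components: the simple roots {alpha_1, alpha_2, alpha_3, alpha_6, alpha_7, alpha_8, alpha_9} form a chain of 5 nodes with a fork of two nodes at one end (D_7), and {alpha_4, alpha_5} form two nodes joined by a triple edge (G_2). A semisimple Lie algebra decomposes uniquely as the direct sum of simple ideals, one per connected component of its Dynkin diagram, so g ≅ D_7 ⊕ G_2 (dimension 91 + 14 = 105).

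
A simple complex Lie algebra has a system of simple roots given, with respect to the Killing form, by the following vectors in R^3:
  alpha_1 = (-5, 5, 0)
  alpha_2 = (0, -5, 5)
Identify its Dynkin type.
Compute the Cartan integers a_ij = 2(alpha_i, alpha_j)/(alpha_j, alpha_j); the resulting 2x2 Cartan matrix is
[[2, -1], [-1, 2]].
All simple roots have the same length, so the diagram is simply laced. The associated Dynkin diagram is a chain of 2 nodes with single edges (A_2), so the type is A_2 (the algebra sl(3)).

A_2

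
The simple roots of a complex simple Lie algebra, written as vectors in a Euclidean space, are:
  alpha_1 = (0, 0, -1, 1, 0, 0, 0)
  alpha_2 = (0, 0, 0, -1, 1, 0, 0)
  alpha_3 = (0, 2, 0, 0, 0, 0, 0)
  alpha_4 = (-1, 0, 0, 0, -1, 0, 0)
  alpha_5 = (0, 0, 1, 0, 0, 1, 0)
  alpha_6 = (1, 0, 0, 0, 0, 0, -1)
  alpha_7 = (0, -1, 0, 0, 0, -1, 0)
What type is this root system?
C_7 (sp(14))

Compute the Cartan integers a_ij = 2(alpha_i, alpha_j)/(alpha_j, alpha_j); the resulting 7x7 Cartan matrix is
[[2, -1, 0, 0, -1, 0, 0], [-1, 2, 0, -1, 0, 0, 0], [0, 0, 2, 0, 0, 0, -2], [0, -1, 0, 2, 0, -1, 0], [-1, 0, 0, 0, 2, 0, -1], [0, 0, 0, -1, 0, 2, 0], [0, 0, -1, 0, -1, 0, 2]].
The roots have two lengths (squared-length ratio 2:1); the short ones are alpha_{1,2,4,5,6,7}. The associated Dynkin diagram is a chain of 7 nodes with a double edge at one end; the terminal node there is the unique long simple root (C_7), so the type is C_7 (the algebra sp(14)).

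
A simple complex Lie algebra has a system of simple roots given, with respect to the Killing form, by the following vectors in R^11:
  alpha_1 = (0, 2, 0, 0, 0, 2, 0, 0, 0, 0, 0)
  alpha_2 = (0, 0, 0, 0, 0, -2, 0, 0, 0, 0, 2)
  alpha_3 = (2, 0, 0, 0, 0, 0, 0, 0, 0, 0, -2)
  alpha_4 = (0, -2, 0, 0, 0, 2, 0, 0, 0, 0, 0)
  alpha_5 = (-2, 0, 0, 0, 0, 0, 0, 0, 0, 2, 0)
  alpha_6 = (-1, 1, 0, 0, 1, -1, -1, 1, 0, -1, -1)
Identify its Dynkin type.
E_6

Compute the Cartan integers a_ij = 2(alpha_i, alpha_j)/(alpha_j, alpha_j); the resulting 6x6 Cartan matrix is
[[2, -1, 0, 0, 0, 0], [-1, 2, -1, -1, 0, 0], [0, -1, 2, 0, -1, 0], [0, -1, 0, 2, 0, -1], [0, 0, -1, 0, 2, 0], [0, 0, 0, -1, 0, 2]].
All simple roots have the same length, so the diagram is simply laced. The associated Dynkin diagram is a chain of 5 nodes with one extra node attached to the third node from one end (E_6), so the type is E_6.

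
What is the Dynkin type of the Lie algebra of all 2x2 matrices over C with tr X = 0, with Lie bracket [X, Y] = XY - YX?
A_1

This is sl(2), which has dimension 2^2 - 1 = 3 and rank 2 - 1 = 1 (a Cartan subalgebra is the diagonal traceless matrices). In the classification of classical Lie algebras, the special linear algebra sl(n+1) has type A_n; here n = 1, so the Dynkin diagram is a chain of 1 nodes with single edges (A_1). Hence the type is A_1.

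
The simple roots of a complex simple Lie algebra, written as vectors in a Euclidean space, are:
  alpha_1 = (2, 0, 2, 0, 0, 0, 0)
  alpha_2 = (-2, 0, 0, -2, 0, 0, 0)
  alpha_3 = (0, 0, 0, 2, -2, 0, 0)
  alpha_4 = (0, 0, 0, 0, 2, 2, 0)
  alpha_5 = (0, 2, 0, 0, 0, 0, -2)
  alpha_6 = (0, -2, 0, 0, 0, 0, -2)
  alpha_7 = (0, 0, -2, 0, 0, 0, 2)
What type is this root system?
Compute the Cartan integers a_ij = 2(alpha_i, alpha_j)/(alpha_j, alpha_j); the resulting 7x7 Cartan matrix is
[[2, -1, 0, 0, 0, 0, -1], [-1, 2, -1, 0, 0, 0, 0], [0, -1, 2, -1, 0, 0, 0], [0, 0, -1, 2, 0, 0, 0], [0, 0, 0, 0, 2, 0, -1], [0, 0, 0, 0, 0, 2, -1], [-1, 0, 0, 0, -1, -1, 2]].
All simple roots have the same length, so the diagram is simply laced. The associated Dynkin diagram is a chain of 5 nodes with a fork of two nodes at one end (D_7), so the type is D_7 (the algebra so(14)).

D_7 (so(14))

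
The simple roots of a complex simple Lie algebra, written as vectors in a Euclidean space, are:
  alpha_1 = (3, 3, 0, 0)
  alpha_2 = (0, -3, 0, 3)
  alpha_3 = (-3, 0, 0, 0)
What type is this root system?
Compute the Cartan integers a_ij = 2(alpha_i, alpha_j)/(alpha_j, alpha_j); the resulting 3x3 Cartan matrix is
[[2, -1, -2], [-1, 2, 0], [-1, 0, 2]].
The roots have two lengths (squared-length ratio 2:1); the short ones are alpha_{3}. The associated Dynkin diagram is a chain of 3 nodes with a double edge at one end; the terminal node there is the unique short simple root (B_3), so the type is B_3 (the algebra so(7)).

B3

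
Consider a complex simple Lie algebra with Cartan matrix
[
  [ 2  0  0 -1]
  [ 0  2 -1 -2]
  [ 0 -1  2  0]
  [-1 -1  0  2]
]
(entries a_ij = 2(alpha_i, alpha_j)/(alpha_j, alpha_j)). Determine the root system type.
The matrix has rank 4 with 2's on the diagonal. Reading the off-diagonal entries as Dynkin edges (a single edge where a_ij = a_ji = -1; a double or triple edge where a_ij * a_ji = 2 or 3), the diagram is a chain of 4 nodes with a double edge between the middle two (F_4). One simple-root ordering that puts it in standard form is (alpha_3, alpha_2, alpha_4, alpha_1). So the algebra is type F_4.

F_4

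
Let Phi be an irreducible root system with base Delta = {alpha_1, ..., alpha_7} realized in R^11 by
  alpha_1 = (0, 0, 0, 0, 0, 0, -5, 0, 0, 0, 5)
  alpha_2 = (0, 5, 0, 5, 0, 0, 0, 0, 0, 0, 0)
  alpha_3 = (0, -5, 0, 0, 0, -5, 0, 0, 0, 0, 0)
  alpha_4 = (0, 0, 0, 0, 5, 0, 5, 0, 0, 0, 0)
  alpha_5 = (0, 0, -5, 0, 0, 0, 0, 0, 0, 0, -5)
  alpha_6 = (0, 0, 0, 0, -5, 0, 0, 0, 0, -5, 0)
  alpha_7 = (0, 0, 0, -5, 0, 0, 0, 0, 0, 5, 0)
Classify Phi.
Compute the Cartan integers a_ij = 2(alpha_i, alpha_j)/(alpha_j, alpha_j); the resulting 7x7 Cartan matrix is
[[2, 0, 0, -1, -1, 0, 0], [0, 2, -1, 0, 0, 0, -1], [0, -1, 2, 0, 0, 0, 0], [-1, 0, 0, 2, 0, -1, 0], [-1, 0, 0, 0, 2, 0, 0], [0, 0, 0, -1, 0, 2, -1], [0, -1, 0, 0, 0, -1, 2]].
All simple roots have the same length, so the diagram is simply laced. The associated Dynkin diagram is a chain of 7 nodes with single edges (A_7), so the type is A_7 (the algebra sl(8)).

type A_7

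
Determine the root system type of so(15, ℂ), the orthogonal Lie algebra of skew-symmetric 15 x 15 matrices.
This is so(15) with 15 odd, which has dimension 15(15-1)/2 = 105 and rank (15-1)/2 = 7. In the classification of classical Lie algebras, the orthogonal algebra so(2n+1) in an odd number of variables has type B_n; here n = 7, so the Dynkin diagram is a chain of 7 nodes with a double edge at one end; the terminal node there is the unique short simple root (B_7). Hence the type is B_7.

type B_7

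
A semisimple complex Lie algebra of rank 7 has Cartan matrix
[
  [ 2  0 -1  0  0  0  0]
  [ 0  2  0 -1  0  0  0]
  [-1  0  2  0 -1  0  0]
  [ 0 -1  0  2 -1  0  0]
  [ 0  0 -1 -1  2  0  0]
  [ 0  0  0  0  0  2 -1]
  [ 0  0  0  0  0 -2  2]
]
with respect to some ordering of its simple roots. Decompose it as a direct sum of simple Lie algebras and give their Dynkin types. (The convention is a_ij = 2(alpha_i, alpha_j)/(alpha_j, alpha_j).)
type A_5 + type B_2

The diagram associated to this matrix has two connected components: the simple roots {alpha_1, alpha_2, alpha_3, alpha_4, alpha_5} form a chain of 5 nodes with single edges (A_5), and {alpha_6, alpha_7} form a chain of 2 nodes with a double edge at one end; the terminal node there is the unique short simple root (B_2). A semisimple Lie algebra decomposes uniquely as the direct sum of simple ideals, one per connected component of its Dynkin diagram, so g ≅ A_5 ⊕ B_2 (dimension 35 + 10 = 45).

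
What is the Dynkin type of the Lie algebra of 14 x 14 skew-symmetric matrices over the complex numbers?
This is so(14) with 14 even, which has dimension 14(14-1)/2 = 91 and rank 14/2 = 7. In the classification of classical Lie algebras, the orthogonal algebra so(2n) in an even number of variables has type D_n; here n = 7, so the Dynkin diagram is a chain of 5 nodes with a fork of two nodes at one end (D_7). Hence the type is D_7.

D7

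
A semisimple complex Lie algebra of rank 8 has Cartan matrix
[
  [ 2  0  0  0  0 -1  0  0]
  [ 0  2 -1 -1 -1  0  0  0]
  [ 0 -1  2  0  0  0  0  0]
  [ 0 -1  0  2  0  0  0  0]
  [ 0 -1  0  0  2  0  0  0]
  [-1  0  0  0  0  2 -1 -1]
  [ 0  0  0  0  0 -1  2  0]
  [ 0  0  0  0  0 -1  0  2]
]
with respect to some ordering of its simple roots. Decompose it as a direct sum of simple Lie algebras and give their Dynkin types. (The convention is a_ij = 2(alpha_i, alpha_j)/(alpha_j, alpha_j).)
The diagram associated to this matrix has two connected components: the simple roots {alpha_2, alpha_3, alpha_4, alpha_5} form a chain of 2 nodes with a fork of two nodes at one end (D_4), and {alpha_1, alpha_6, alpha_7, alpha_8} form a chain of 2 nodes with a fork of two nodes at one end (D_4). A semisimple Lie algebra decomposes uniquely as the direct sum of simple ideals, one per connected component of its Dynkin diagram, so g ≅ D_4 ⊕ D_4 (dimension 28 + 28 = 56).

type D_4 ⊕ type D_4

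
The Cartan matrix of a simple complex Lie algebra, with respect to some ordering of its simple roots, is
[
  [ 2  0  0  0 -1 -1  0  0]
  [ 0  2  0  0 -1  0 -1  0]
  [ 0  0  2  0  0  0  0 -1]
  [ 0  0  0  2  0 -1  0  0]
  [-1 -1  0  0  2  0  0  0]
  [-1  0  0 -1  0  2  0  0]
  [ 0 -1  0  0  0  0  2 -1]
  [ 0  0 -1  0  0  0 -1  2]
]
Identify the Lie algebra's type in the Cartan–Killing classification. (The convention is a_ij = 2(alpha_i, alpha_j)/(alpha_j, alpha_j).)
type A_8

The matrix has rank 8 with 2's on the diagonal. Reading the off-diagonal entries as Dynkin edges (a single edge where a_ij = a_ji = -1; a double or triple edge where a_ij * a_ji = 2 or 3), the diagram is a chain of 8 nodes with single edges (A_8). One simple-root ordering that puts it in standard form is (alpha_4, alpha_6, alpha_1, alpha_5, alpha_2, alpha_7, alpha_8, alpha_3). So the algebra is type A_8, i.e. sl(9).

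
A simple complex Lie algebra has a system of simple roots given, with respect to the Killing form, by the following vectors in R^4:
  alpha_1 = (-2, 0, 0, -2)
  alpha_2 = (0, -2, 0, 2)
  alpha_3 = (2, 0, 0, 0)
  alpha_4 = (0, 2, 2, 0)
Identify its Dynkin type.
B_4

Compute the Cartan integers a_ij = 2(alpha_i, alpha_j)/(alpha_j, alpha_j); the resulting 4x4 Cartan matrix is
[[2, -1, -2, 0], [-1, 2, 0, -1], [-1, 0, 2, 0], [0, -1, 0, 2]].
The roots have two lengths (squared-length ratio 2:1); the short ones are alpha_{3}. The associated Dynkin diagram is a chain of 4 nodes with a double edge at one end; the terminal node there is the unique short simple root (B_4), so the type is B_4 (the algebra so(9)).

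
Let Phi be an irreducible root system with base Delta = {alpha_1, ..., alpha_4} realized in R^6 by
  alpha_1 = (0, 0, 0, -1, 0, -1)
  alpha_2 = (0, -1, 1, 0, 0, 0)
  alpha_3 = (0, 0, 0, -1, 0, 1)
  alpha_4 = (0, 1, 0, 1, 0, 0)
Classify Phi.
Compute the Cartan integers a_ij = 2(alpha_i, alpha_j)/(alpha_j, alpha_j); the resulting 4x4 Cartan matrix is
[[2, 0, 0, -1], [0, 2, 0, -1], [0, 0, 2, -1], [-1, -1, -1, 2]].
All simple roots have the same length, so the diagram is simply laced. The associated Dynkin diagram is a chain of 2 nodes with a fork of two nodes at one end (D_4), so the type is D_4 (the algebra so(8)).

D_4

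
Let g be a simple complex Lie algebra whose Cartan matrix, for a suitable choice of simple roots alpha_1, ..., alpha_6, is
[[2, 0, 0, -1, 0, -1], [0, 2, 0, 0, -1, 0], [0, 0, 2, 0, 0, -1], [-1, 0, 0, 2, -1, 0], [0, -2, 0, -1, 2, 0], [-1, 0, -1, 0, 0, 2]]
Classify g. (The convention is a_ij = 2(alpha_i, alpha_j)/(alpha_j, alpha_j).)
B_6

The matrix has rank 6 with 2's on the diagonal. Reading the off-diagonal entries as Dynkin edges (a single edge where a_ij = a_ji = -1; a double or triple edge where a_ij * a_ji = 2 or 3), the diagram is a chain of 6 nodes with a double edge at one end; the terminal node there is the unique short simple root (B_6). One simple-root ordering that puts it in standard form is (alpha_3, alpha_6, alpha_1, alpha_4, alpha_5, alpha_2). So the algebra is type B_6, i.e. so(13).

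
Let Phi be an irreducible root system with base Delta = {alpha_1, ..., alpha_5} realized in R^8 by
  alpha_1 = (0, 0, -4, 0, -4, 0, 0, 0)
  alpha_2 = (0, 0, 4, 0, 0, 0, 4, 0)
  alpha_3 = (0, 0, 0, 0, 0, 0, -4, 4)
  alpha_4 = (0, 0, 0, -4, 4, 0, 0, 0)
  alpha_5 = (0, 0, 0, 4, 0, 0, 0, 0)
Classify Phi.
B_5

Compute the Cartan integers a_ij = 2(alpha_i, alpha_j)/(alpha_j, alpha_j); the resulting 5x5 Cartan matrix is
[[2, -1, 0, -1, 0], [-1, 2, -1, 0, 0], [0, -1, 2, 0, 0], [-1, 0, 0, 2, -2], [0, 0, 0, -1, 2]].
The roots have two lengths (squared-length ratio 2:1); the short ones are alpha_{5}. The associated Dynkin diagram is a chain of 5 nodes with a double edge at one end; the terminal node there is the unique short simple root (B_5), so the type is B_5 (the algebra so(11)).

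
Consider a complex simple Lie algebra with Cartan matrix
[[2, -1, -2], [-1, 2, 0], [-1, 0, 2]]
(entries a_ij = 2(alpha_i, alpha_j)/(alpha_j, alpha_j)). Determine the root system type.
The matrix has rank 3 with 2's on the diagonal. Reading the off-diagonal entries as Dynkin edges (a single edge where a_ij = a_ji = -1; a double or triple edge where a_ij * a_ji = 2 or 3), the diagram is a chain of 3 nodes with a double edge at one end; the terminal node there is the unique short simple root (B_3). One simple-root ordering that puts it in standard form is (alpha_2, alpha_1, alpha_3). So the algebra is type B_3, i.e. so(7).

B3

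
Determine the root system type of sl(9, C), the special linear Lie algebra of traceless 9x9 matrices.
This is sl(9), which has dimension 9^2 - 1 = 80 and rank 9 - 1 = 8 (a Cartan subalgebra is the diagonal traceless matrices). In the classification of classical Lie algebras, the special linear algebra sl(n+1) has type A_n; here n = 8, so the Dynkin diagram is a chain of 8 nodes with single edges (A_8). Hence the type is A_8.

A8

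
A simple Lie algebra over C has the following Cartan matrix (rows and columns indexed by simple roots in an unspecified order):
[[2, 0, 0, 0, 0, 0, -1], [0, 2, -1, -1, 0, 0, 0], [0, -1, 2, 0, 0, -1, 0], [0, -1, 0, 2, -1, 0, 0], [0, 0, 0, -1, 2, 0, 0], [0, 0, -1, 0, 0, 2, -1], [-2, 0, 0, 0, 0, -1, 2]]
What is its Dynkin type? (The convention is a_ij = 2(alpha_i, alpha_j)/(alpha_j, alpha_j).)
B7

The matrix has rank 7 with 2's on the diagonal. Reading the off-diagonal entries as Dynkin edges (a single edge where a_ij = a_ji = -1; a double or triple edge where a_ij * a_ji = 2 or 3), the diagram is a chain of 7 nodes with a double edge at one end; the terminal node there is the unique short simple root (B_7). One simple-root ordering that puts it in standard form is (alpha_5, alpha_4, alpha_2, alpha_3, alpha_6, alpha_7, alpha_1). So the algebra is type B_7, i.e. so(15).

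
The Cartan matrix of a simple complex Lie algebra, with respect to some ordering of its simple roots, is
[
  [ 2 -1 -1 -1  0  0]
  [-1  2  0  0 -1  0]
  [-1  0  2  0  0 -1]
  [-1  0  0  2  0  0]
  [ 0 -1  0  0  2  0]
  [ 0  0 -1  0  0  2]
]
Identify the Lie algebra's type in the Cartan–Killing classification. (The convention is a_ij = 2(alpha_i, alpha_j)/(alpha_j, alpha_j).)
The matrix has rank 6 with 2's on the diagonal. Reading the off-diagonal entries as Dynkin edges (a single edge where a_ij = a_ji = -1; a double or triple edge where a_ij * a_ji = 2 or 3), the diagram is a chain of 5 nodes with one extra node attached to the third node from one end (E_6). One simple-root ordering that puts it in standard form is (alpha_6, alpha_4, alpha_3, alpha_1, alpha_2, alpha_5). So the algebra is type E_6.

type E_6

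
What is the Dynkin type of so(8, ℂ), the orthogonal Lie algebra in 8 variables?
This is so(8) with 8 even, which has dimension 8(8-1)/2 = 28 and rank 8/2 = 4. In the classification of classical Lie algebras, the orthogonal algebra so(2n) in an even number of variables has type D_n; here n = 4, so the Dynkin diagram is a chain of 2 nodes with a fork of two nodes at one end (D_4). Hence the type is D_4.

D_4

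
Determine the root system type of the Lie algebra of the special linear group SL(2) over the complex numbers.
This is sl(2), which has dimension 2^2 - 1 = 3 and rank 2 - 1 = 1 (a Cartan subalgebra is the diagonal traceless matrices). In the classification of classical Lie algebras, the special linear algebra sl(n+1) has type A_n; here n = 1, so the Dynkin diagram is a chain of 1 nodes with single edges (A_1). Hence the type is A_1.

A_1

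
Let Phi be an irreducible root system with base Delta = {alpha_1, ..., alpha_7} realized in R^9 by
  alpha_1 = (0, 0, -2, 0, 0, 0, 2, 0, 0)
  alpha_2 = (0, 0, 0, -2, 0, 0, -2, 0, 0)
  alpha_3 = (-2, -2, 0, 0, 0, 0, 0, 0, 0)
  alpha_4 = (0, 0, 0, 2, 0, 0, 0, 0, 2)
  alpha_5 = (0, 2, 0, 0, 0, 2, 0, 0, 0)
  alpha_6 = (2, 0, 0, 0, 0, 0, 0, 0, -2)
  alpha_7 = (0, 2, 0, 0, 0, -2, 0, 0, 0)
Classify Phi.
type D_7

Compute the Cartan integers a_ij = 2(alpha_i, alpha_j)/(alpha_j, alpha_j); the resulting 7x7 Cartan matrix is
[[2, -1, 0, 0, 0, 0, 0], [-1, 2, 0, -1, 0, 0, 0], [0, 0, 2, 0, -1, -1, -1], [0, -1, 0, 2, 0, -1, 0], [0, 0, -1, 0, 2, 0, 0], [0, 0, -1, -1, 0, 2, 0], [0, 0, -1, 0, 0, 0, 2]].
All simple roots have the same length, so the diagram is simply laced. The associated Dynkin diagram is a chain of 5 nodes with a fork of two nodes at one end (D_7), so the type is D_7 (the algebra so(14)).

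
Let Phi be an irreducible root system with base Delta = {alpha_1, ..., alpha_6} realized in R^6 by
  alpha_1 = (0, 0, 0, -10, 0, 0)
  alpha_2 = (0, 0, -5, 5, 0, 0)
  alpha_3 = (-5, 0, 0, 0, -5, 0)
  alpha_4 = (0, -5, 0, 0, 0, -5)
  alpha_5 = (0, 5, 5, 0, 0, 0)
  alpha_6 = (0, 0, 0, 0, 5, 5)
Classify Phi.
C_6

Compute the Cartan integers a_ij = 2(alpha_i, alpha_j)/(alpha_j, alpha_j); the resulting 6x6 Cartan matrix is
[[2, -2, 0, 0, 0, 0], [-1, 2, 0, 0, -1, 0], [0, 0, 2, 0, 0, -1], [0, 0, 0, 2, -1, -1], [0, -1, 0, -1, 2, 0], [0, 0, -1, -1, 0, 2]].
The roots have two lengths (squared-length ratio 2:1); the short ones are alpha_{2,3,4,5,6}. The associated Dynkin diagram is a chain of 6 nodes with a double edge at one end; the terminal node there is the unique long simple root (C_6), so the type is C_6 (the algebra sp(12)).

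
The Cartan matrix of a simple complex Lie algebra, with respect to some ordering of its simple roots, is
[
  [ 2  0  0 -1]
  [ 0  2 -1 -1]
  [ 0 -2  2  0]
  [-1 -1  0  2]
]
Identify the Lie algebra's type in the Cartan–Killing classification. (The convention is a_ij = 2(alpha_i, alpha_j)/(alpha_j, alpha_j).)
The matrix has rank 4 with 2's on the diagonal. Reading the off-diagonal entries as Dynkin edges (a single edge where a_ij = a_ji = -1; a double or triple edge where a_ij * a_ji = 2 or 3), the diagram is a chain of 4 nodes with a double edge at one end; the terminal node there is the unique long simple root (C_4). One simple-root ordering that puts it in standard form is (alpha_1, alpha_4, alpha_2, alpha_3). So the algebra is type C_4, i.e. sp(8).

C_4 (sp(8))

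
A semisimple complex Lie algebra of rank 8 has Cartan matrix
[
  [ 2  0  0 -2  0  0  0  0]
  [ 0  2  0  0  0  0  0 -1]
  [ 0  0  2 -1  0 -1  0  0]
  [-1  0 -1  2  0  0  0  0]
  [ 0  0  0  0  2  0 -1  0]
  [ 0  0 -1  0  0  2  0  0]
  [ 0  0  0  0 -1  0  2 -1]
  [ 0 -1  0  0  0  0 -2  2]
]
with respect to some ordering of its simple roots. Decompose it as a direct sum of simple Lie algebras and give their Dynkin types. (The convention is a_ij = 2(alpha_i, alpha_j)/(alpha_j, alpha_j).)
The diagram associated to this matrix has two connected components: the simple roots {alpha_1, alpha_3, alpha_4, alpha_6} form a chain of 4 nodes with a double edge at one end; the terminal node there is the unique long simple root (C_4), and {alpha_2, alpha_5, alpha_7, alpha_8} form a chain of 4 nodes with a double edge between the middle two (F_4). A semisimple Lie algebra decomposes uniquely as the direct sum of simple ideals, one per connected component of its Dynkin diagram, so g ≅ C_4 ⊕ F_4 (dimension 36 + 52 = 88).

C_4 + F_4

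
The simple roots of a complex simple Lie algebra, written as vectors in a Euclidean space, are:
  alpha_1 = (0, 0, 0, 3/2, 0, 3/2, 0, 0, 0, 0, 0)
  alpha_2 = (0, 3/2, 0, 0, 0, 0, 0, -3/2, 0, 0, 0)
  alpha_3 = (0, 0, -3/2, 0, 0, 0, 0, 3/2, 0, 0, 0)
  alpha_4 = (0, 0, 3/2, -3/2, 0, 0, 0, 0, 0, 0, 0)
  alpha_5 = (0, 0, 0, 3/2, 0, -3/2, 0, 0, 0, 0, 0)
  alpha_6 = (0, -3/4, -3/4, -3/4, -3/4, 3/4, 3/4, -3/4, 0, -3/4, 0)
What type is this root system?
type E_6

Compute the Cartan integers a_ij = 2(alpha_i, alpha_j)/(alpha_j, alpha_j); the resulting 6x6 Cartan matrix is
[[2, 0, 0, -1, 0, 0], [0, 2, -1, 0, 0, 0], [0, -1, 2, -1, 0, 0], [-1, 0, -1, 2, -1, 0], [0, 0, 0, -1, 2, -1], [0, 0, 0, 0, -1, 2]].
All simple roots have the same length, so the diagram is simply laced. The associated Dynkin diagram is a chain of 5 nodes with one extra node attached to the third node from one end (E_6), so the type is E_6.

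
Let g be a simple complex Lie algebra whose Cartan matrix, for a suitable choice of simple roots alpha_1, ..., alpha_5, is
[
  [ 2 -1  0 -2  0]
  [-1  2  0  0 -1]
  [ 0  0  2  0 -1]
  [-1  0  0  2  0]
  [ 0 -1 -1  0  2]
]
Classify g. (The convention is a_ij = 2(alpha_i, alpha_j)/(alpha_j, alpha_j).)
The matrix has rank 5 with 2's on the diagonal. Reading the off-diagonal entries as Dynkin edges (a single edge where a_ij = a_ji = -1; a double or triple edge where a_ij * a_ji = 2 or 3), the diagram is a chain of 5 nodes with a double edge at one end; the terminal node there is the unique short simple root (B_5). One simple-root ordering that puts it in standard form is (alpha_3, alpha_5, alpha_2, alpha_1, alpha_4). So the algebra is type B_5, i.e. so(11).

type B_5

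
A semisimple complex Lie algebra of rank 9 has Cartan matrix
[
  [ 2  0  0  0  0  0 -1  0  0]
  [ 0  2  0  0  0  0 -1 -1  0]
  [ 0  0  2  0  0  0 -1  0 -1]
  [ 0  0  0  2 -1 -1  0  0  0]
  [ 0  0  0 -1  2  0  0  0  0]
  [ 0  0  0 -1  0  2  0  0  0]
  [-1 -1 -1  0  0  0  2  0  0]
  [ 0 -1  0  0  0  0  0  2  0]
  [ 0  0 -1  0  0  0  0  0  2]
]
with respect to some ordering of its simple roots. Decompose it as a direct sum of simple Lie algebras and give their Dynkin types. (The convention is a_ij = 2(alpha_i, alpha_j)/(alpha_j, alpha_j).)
The diagram associated to this matrix has two connected components: the simple roots {alpha_4, alpha_5, alpha_6} form a chain of 3 nodes with single edges (A_3), and {alpha_1, alpha_2, alpha_3, alpha_7, alpha_8, alpha_9} form a chain of 5 nodes with one extra node attached to the third node from one end (E_6). A semisimple Lie algebra decomposes uniquely as the direct sum of simple ideals, one per connected component of its Dynkin diagram, so g ≅ A_3 ⊕ E_6 (dimension 15 + 78 = 93).

A_3 ⊕ E_6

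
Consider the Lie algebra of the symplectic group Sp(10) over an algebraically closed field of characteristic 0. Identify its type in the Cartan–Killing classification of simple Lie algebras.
type C_5

This is sp(10), which has dimension 10(10+1)/2 = 55 and rank 10/2 = 5. In the classification of classical Lie algebras, the symplectic algebra sp(2n) has type C_n; here n = 5, so the Dynkin diagram is a chain of 5 nodes with a double edge at one end; the terminal node there is the unique long simple root (C_5). Hence the type is C_5.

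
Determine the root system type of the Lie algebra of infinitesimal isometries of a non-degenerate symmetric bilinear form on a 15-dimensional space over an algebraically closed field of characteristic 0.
B_7 (so(15))

This is so(15) with 15 odd, which has dimension 15(15-1)/2 = 105 and rank (15-1)/2 = 7. In the classification of classical Lie algebras, the orthogonal algebra so(2n+1) in an odd number of variables has type B_n; here n = 7, so the Dynkin diagram is a chain of 7 nodes with a double edge at one end; the terminal node there is the unique short simple root (B_7). Hence the type is B_7.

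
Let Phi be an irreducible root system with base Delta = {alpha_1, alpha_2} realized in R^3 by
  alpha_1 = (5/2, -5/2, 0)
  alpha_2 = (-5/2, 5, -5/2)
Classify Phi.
Compute the Cartan integers a_ij = 2(alpha_i, alpha_j)/(alpha_j, alpha_j); the resulting 2x2 Cartan matrix is
[[2, -1], [-3, 2]].
The roots have two lengths (squared-length ratio 3:1); the short ones are alpha_{1}. The associated Dynkin diagram is two nodes joined by a triple edge (G_2), so the type is G_2.

G_2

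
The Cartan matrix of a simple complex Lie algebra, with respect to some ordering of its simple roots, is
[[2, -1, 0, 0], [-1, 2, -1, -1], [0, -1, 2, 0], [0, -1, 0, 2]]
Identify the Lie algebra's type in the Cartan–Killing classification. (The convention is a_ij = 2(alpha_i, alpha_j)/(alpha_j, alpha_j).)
D_4 (so(8))

The matrix has rank 4 with 2's on the diagonal. Reading the off-diagonal entries as Dynkin edges (a single edge where a_ij = a_ji = -1; a double or triple edge where a_ij * a_ji = 2 or 3), the diagram is a chain of 2 nodes with a fork of two nodes at one end (D_4). One simple-root ordering that puts it in standard form is (alpha_4, alpha_2, alpha_1, alpha_3). So the algebra is type D_4, i.e. so(8).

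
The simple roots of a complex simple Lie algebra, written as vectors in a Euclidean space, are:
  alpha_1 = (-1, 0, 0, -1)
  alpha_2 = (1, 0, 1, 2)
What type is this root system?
G_2

Compute the Cartan integers a_ij = 2(alpha_i, alpha_j)/(alpha_j, alpha_j); the resulting 2x2 Cartan matrix is
[[2, -1], [-3, 2]].
The roots have two lengths (squared-length ratio 3:1); the short ones are alpha_{1}. The associated Dynkin diagram is two nodes joined by a triple edge (G_2), so the type is G_2.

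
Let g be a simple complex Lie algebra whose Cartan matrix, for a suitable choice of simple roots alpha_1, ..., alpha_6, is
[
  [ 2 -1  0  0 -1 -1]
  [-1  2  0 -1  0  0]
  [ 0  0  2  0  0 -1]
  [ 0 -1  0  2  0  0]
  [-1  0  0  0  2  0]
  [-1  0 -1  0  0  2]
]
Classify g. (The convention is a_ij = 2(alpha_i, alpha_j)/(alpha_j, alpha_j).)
The matrix has rank 6 with 2's on the diagonal. Reading the off-diagonal entries as Dynkin edges (a single edge where a_ij = a_ji = -1; a double or triple edge where a_ij * a_ji = 2 or 3), the diagram is a chain of 5 nodes with one extra node attached to the third node from one end (E_6). One simple-root ordering that puts it in standard form is (alpha_4, alpha_5, alpha_2, alpha_1, alpha_6, alpha_3). So the algebra is type E_6.

E_6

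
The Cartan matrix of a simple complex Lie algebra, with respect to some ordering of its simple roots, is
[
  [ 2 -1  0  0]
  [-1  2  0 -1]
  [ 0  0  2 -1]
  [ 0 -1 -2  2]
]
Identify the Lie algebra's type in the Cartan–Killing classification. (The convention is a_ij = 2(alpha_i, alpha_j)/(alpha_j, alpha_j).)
The matrix has rank 4 with 2's on the diagonal. Reading the off-diagonal entries as Dynkin edges (a single edge where a_ij = a_ji = -1; a double or triple edge where a_ij * a_ji = 2 or 3), the diagram is a chain of 4 nodes with a double edge at one end; the terminal node there is the unique short simple root (B_4). One simple-root ordering that puts it in standard form is (alpha_1, alpha_2, alpha_4, alpha_3). So the algebra is type B_4, i.e. so(9).

B_4 (so(9))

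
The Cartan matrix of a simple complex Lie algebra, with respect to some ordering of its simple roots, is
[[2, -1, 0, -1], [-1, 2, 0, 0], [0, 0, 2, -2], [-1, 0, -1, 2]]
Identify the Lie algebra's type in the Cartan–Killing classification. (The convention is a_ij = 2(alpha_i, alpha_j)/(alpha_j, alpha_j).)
The matrix has rank 4 with 2's on the diagonal. Reading the off-diagonal entries as Dynkin edges (a single edge where a_ij = a_ji = -1; a double or triple edge where a_ij * a_ji = 2 or 3), the diagram is a chain of 4 nodes with a double edge at one end; the terminal node there is the unique long simple root (C_4). One simple-root ordering that puts it in standard form is (alpha_2, alpha_1, alpha_4, alpha_3). So the algebra is type C_4, i.e. sp(8).

C_4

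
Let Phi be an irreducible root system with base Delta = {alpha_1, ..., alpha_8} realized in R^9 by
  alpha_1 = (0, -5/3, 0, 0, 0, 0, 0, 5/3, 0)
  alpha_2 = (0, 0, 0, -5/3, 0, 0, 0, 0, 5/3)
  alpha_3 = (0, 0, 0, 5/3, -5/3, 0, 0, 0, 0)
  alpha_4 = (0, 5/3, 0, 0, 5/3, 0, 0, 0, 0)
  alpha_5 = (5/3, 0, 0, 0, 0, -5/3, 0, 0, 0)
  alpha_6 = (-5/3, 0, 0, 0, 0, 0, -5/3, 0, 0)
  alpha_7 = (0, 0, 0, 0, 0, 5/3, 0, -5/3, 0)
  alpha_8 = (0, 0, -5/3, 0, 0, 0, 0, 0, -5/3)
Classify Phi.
Compute the Cartan integers a_ij = 2(alpha_i, alpha_j)/(alpha_j, alpha_j); the resulting 8x8 Cartan matrix is
[[2, 0, 0, -1, 0, 0, -1, 0], [0, 2, -1, 0, 0, 0, 0, -1], [0, -1, 2, -1, 0, 0, 0, 0], [-1, 0, -1, 2, 0, 0, 0, 0], [0, 0, 0, 0, 2, -1, -1, 0], [0, 0, 0, 0, -1, 2, 0, 0], [-1, 0, 0, 0, -1, 0, 2, 0], [0, -1, 0, 0, 0, 0, 0, 2]].
All simple roots have the same length, so the diagram is simply laced. The associated Dynkin diagram is a chain of 8 nodes with single edges (A_8), so the type is A_8 (the algebra sl(9)).

A_8 (sl(9))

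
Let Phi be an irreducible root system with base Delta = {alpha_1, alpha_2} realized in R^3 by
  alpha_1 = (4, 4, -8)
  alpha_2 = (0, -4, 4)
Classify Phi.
G_2

Compute the Cartan integers a_ij = 2(alpha_i, alpha_j)/(alpha_j, alpha_j); the resulting 2x2 Cartan matrix is
[[2, -3], [-1, 2]].
The roots have two lengths (squared-length ratio 3:1); the short ones are alpha_{2}. The associated Dynkin diagram is two nodes joined by a triple edge (G_2), so the type is G_2.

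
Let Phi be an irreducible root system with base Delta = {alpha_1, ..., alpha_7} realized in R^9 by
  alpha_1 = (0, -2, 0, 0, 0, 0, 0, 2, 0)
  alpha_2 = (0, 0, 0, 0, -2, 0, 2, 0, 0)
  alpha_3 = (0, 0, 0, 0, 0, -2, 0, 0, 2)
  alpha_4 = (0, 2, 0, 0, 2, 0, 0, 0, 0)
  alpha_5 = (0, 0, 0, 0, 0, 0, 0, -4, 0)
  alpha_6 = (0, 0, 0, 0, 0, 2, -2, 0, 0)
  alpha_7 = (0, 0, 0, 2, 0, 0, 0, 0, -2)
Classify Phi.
C_7

Compute the Cartan integers a_ij = 2(alpha_i, alpha_j)/(alpha_j, alpha_j); the resulting 7x7 Cartan matrix is
[[2, 0, 0, -1, -1, 0, 0], [0, 2, 0, -1, 0, -1, 0], [0, 0, 2, 0, 0, -1, -1], [-1, -1, 0, 2, 0, 0, 0], [-2, 0, 0, 0, 2, 0, 0], [0, -1, -1, 0, 0, 2, 0], [0, 0, -1, 0, 0, 0, 2]].
The roots have two lengths (squared-length ratio 2:1); the short ones are alpha_{1,2,3,4,6,7}. The associated Dynkin diagram is a chain of 7 nodes with a double edge at one end; the terminal node there is the unique long simple root (C_7), so the type is C_7 (the algebra sp(14)).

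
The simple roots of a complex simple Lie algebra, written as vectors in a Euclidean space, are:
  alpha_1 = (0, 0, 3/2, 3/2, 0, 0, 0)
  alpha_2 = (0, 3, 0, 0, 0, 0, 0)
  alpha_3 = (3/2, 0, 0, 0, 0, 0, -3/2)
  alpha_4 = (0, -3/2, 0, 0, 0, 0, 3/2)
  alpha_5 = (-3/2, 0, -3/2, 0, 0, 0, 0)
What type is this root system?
Compute the Cartan integers a_ij = 2(alpha_i, alpha_j)/(alpha_j, alpha_j); the resulting 5x5 Cartan matrix is
[[2, 0, 0, 0, -1], [0, 2, 0, -2, 0], [0, 0, 2, -1, -1], [0, -1, -1, 2, 0], [-1, 0, -1, 0, 2]].
The roots have two lengths (squared-length ratio 2:1); the short ones are alpha_{1,3,4,5}. The associated Dynkin diagram is a chain of 5 nodes with a double edge at one end; the terminal node there is the unique long simple root (C_5), so the type is C_5 (the algebra sp(10)).

C_5 (sp(10))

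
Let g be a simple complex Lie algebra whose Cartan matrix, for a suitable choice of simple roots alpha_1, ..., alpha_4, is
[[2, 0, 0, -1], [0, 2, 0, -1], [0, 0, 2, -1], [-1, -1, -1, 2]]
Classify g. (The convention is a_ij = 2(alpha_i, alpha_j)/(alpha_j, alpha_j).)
The matrix has rank 4 with 2's on the diagonal. Reading the off-diagonal entries as Dynkin edges (a single edge where a_ij = a_ji = -1; a double or triple edge where a_ij * a_ji = 2 or 3), the diagram is a chain of 2 nodes with a fork of two nodes at one end (D_4). One simple-root ordering that puts it in standard form is (alpha_2, alpha_4, alpha_3, alpha_1). So the algebra is type D_4, i.e. so(8).

type D_4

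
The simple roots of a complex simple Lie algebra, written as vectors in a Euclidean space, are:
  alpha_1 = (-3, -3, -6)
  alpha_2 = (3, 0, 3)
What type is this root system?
G_2

Compute the Cartan integers a_ij = 2(alpha_i, alpha_j)/(alpha_j, alpha_j); the resulting 2x2 Cartan matrix is
[[2, -3], [-1, 2]].
The roots have two lengths (squared-length ratio 3:1); the short ones are alpha_{2}. The associated Dynkin diagram is two nodes joined by a triple edge (G_2), so the type is G_2.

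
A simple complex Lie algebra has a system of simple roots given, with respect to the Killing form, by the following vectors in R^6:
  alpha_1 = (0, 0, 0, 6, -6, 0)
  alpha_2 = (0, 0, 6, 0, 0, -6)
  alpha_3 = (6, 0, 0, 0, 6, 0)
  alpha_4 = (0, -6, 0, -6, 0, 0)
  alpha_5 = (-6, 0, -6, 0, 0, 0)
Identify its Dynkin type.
Compute the Cartan integers a_ij = 2(alpha_i, alpha_j)/(alpha_j, alpha_j); the resulting 5x5 Cartan matrix is
[[2, 0, -1, -1, 0], [0, 2, 0, 0, -1], [-1, 0, 2, 0, -1], [-1, 0, 0, 2, 0], [0, -1, -1, 0, 2]].
All simple roots have the same length, so the diagram is simply laced. The associated Dynkin diagram is a chain of 5 nodes with single edges (A_5), so the type is A_5 (the algebra sl(6)).

A_5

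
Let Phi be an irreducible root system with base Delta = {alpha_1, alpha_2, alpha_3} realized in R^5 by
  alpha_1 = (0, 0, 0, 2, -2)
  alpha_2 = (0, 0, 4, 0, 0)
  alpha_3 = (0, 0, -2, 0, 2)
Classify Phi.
C3

Compute the Cartan integers a_ij = 2(alpha_i, alpha_j)/(alpha_j, alpha_j); the resulting 3x3 Cartan matrix is
[[2, 0, -1], [0, 2, -2], [-1, -1, 2]].
The roots have two lengths (squared-length ratio 2:1); the short ones are alpha_{1,3}. The associated Dynkin diagram is a chain of 3 nodes with a double edge at one end; the terminal node there is the unique long simple root (C_3), so the type is C_3 (the algebra sp(6)).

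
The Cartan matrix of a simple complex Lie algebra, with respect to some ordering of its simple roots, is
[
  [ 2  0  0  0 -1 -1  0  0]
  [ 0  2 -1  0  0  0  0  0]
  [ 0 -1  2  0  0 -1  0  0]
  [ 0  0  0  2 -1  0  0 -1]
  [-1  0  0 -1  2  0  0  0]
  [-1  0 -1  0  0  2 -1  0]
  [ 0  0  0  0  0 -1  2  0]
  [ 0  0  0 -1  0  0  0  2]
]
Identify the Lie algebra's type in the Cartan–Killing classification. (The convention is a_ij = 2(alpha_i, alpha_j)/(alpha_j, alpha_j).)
The matrix has rank 8 with 2's on the diagonal. Reading the off-diagonal entries as Dynkin edges (a single edge where a_ij = a_ji = -1; a double or triple edge where a_ij * a_ji = 2 or 3), the diagram is a chain of 7 nodes with one extra node attached to the third node from one end (E_8). One simple-root ordering that puts it in standard form is (alpha_2, alpha_7, alpha_3, alpha_6, alpha_1, alpha_5, alpha_4, alpha_8). So the algebra is type E_8.

E_8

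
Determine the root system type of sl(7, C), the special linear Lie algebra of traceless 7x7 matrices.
This is sl(7), which has dimension 7^2 - 1 = 48 and rank 7 - 1 = 6 (a Cartan subalgebra is the diagonal traceless matrices). In the classification of classical Lie algebras, the special linear algebra sl(n+1) has type A_n; here n = 6, so the Dynkin diagram is a chain of 6 nodes with single edges (A_6). Hence the type is A_6.

A6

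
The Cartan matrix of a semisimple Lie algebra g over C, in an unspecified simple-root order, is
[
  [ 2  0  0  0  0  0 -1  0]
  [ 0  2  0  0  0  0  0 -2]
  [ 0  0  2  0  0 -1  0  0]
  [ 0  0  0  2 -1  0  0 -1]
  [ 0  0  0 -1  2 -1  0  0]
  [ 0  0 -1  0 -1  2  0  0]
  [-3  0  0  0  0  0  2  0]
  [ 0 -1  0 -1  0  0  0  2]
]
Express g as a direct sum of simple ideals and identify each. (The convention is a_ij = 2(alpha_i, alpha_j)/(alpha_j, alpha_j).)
The diagram associated to this matrix has two connected components: the simple roots {alpha_2, alpha_3, alpha_4, alpha_5, alpha_6, alpha_8} form a chain of 6 nodes with a double edge at one end; the terminal node there is the unique long simple root (C_6), and {alpha_1, alpha_7} form two nodes joined by a triple edge (G_2). A semisimple Lie algebra decomposes uniquely as the direct sum of simple ideals, one per connected component of its Dynkin diagram, so g ≅ C_6 ⊕ G_2 (dimension 78 + 14 = 92).

C_6 + G_2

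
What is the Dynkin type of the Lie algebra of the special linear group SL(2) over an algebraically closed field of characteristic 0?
This is sl(2), which has dimension 2^2 - 1 = 3 and rank 2 - 1 = 1 (a Cartan subalgebra is the diagonal traceless matrices). In the classification of classical Lie algebras, the special linear algebra sl(n+1) has type A_n; here n = 1, so the Dynkin diagram is a chain of 1 nodes with single edges (A_1). Hence the type is A_1.

A_1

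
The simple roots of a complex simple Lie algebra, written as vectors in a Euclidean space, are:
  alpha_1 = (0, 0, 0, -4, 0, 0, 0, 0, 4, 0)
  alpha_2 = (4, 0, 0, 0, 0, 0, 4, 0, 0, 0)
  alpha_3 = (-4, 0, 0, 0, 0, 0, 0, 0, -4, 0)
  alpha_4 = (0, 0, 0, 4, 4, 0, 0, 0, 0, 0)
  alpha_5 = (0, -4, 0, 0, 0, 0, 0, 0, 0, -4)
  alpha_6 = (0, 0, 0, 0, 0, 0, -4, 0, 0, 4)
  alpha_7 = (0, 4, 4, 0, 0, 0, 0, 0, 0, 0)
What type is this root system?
Compute the Cartan integers a_ij = 2(alpha_i, alpha_j)/(alpha_j, alpha_j); the resulting 7x7 Cartan matrix is
[[2, 0, -1, -1, 0, 0, 0], [0, 2, -1, 0, 0, -1, 0], [-1, -1, 2, 0, 0, 0, 0], [-1, 0, 0, 2, 0, 0, 0], [0, 0, 0, 0, 2, -1, -1], [0, -1, 0, 0, -1, 2, 0], [0, 0, 0, 0, -1, 0, 2]].
All simple roots have the same length, so the diagram is simply laced. The associated Dynkin diagram is a chain of 7 nodes with single edges (A_7), so the type is A_7 (the algebra sl(8)).

A_7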